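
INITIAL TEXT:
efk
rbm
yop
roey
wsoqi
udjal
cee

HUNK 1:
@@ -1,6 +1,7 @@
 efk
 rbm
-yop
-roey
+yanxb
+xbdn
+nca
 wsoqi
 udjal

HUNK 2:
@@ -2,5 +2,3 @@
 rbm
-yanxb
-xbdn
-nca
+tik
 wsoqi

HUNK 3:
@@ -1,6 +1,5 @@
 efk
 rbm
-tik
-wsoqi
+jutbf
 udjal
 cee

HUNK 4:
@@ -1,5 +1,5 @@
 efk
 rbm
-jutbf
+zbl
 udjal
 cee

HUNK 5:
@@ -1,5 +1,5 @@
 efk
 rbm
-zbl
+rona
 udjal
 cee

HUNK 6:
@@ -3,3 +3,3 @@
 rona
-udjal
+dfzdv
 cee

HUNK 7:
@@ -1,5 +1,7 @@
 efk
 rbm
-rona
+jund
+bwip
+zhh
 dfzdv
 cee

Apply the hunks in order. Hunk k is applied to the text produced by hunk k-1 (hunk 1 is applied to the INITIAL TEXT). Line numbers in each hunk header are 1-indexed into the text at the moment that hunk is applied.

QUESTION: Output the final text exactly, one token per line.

Answer: efk
rbm
jund
bwip
zhh
dfzdv
cee

Derivation:
Hunk 1: at line 1 remove [yop,roey] add [yanxb,xbdn,nca] -> 8 lines: efk rbm yanxb xbdn nca wsoqi udjal cee
Hunk 2: at line 2 remove [yanxb,xbdn,nca] add [tik] -> 6 lines: efk rbm tik wsoqi udjal cee
Hunk 3: at line 1 remove [tik,wsoqi] add [jutbf] -> 5 lines: efk rbm jutbf udjal cee
Hunk 4: at line 1 remove [jutbf] add [zbl] -> 5 lines: efk rbm zbl udjal cee
Hunk 5: at line 1 remove [zbl] add [rona] -> 5 lines: efk rbm rona udjal cee
Hunk 6: at line 3 remove [udjal] add [dfzdv] -> 5 lines: efk rbm rona dfzdv cee
Hunk 7: at line 1 remove [rona] add [jund,bwip,zhh] -> 7 lines: efk rbm jund bwip zhh dfzdv cee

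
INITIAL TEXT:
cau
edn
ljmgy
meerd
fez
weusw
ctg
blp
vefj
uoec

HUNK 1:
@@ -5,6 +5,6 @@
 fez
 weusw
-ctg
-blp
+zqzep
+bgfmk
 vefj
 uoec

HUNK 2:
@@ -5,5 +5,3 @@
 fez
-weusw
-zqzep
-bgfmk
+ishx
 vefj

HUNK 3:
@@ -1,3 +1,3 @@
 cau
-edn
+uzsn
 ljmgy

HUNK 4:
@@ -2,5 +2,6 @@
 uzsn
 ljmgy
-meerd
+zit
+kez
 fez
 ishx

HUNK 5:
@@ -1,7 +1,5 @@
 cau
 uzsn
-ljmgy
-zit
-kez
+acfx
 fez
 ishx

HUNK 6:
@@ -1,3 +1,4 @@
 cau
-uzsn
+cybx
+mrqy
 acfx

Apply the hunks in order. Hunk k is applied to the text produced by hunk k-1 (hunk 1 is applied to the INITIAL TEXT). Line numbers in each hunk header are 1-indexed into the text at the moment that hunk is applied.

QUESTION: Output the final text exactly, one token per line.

Hunk 1: at line 5 remove [ctg,blp] add [zqzep,bgfmk] -> 10 lines: cau edn ljmgy meerd fez weusw zqzep bgfmk vefj uoec
Hunk 2: at line 5 remove [weusw,zqzep,bgfmk] add [ishx] -> 8 lines: cau edn ljmgy meerd fez ishx vefj uoec
Hunk 3: at line 1 remove [edn] add [uzsn] -> 8 lines: cau uzsn ljmgy meerd fez ishx vefj uoec
Hunk 4: at line 2 remove [meerd] add [zit,kez] -> 9 lines: cau uzsn ljmgy zit kez fez ishx vefj uoec
Hunk 5: at line 1 remove [ljmgy,zit,kez] add [acfx] -> 7 lines: cau uzsn acfx fez ishx vefj uoec
Hunk 6: at line 1 remove [uzsn] add [cybx,mrqy] -> 8 lines: cau cybx mrqy acfx fez ishx vefj uoec

Answer: cau
cybx
mrqy
acfx
fez
ishx
vefj
uoec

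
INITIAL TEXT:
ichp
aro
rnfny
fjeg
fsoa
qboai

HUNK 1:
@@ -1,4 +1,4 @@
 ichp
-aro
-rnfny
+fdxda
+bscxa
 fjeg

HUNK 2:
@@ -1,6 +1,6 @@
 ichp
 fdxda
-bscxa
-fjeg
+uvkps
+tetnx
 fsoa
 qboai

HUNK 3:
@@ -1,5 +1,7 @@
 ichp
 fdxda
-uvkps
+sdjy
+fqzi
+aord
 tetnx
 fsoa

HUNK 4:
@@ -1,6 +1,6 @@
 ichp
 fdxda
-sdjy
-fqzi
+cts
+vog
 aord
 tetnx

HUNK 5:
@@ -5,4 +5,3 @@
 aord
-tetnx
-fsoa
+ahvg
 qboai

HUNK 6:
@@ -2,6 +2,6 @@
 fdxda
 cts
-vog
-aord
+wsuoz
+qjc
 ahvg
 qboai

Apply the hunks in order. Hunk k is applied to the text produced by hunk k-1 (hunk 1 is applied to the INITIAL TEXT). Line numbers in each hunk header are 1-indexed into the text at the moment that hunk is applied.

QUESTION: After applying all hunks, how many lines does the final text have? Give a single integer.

Hunk 1: at line 1 remove [aro,rnfny] add [fdxda,bscxa] -> 6 lines: ichp fdxda bscxa fjeg fsoa qboai
Hunk 2: at line 1 remove [bscxa,fjeg] add [uvkps,tetnx] -> 6 lines: ichp fdxda uvkps tetnx fsoa qboai
Hunk 3: at line 1 remove [uvkps] add [sdjy,fqzi,aord] -> 8 lines: ichp fdxda sdjy fqzi aord tetnx fsoa qboai
Hunk 4: at line 1 remove [sdjy,fqzi] add [cts,vog] -> 8 lines: ichp fdxda cts vog aord tetnx fsoa qboai
Hunk 5: at line 5 remove [tetnx,fsoa] add [ahvg] -> 7 lines: ichp fdxda cts vog aord ahvg qboai
Hunk 6: at line 2 remove [vog,aord] add [wsuoz,qjc] -> 7 lines: ichp fdxda cts wsuoz qjc ahvg qboai
Final line count: 7

Answer: 7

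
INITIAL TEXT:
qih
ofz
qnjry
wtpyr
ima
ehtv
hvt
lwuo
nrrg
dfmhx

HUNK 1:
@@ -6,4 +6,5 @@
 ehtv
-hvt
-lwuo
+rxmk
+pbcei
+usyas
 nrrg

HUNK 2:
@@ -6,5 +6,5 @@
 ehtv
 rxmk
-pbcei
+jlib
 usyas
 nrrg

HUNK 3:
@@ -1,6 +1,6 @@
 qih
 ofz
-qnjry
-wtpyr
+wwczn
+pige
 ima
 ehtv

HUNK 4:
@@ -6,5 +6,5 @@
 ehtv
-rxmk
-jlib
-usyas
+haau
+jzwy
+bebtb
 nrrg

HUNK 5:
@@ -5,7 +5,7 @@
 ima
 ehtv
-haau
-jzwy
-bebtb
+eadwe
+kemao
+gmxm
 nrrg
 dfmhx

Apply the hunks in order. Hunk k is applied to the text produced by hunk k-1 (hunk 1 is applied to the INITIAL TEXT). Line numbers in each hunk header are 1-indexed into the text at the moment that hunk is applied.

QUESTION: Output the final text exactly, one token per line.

Answer: qih
ofz
wwczn
pige
ima
ehtv
eadwe
kemao
gmxm
nrrg
dfmhx

Derivation:
Hunk 1: at line 6 remove [hvt,lwuo] add [rxmk,pbcei,usyas] -> 11 lines: qih ofz qnjry wtpyr ima ehtv rxmk pbcei usyas nrrg dfmhx
Hunk 2: at line 6 remove [pbcei] add [jlib] -> 11 lines: qih ofz qnjry wtpyr ima ehtv rxmk jlib usyas nrrg dfmhx
Hunk 3: at line 1 remove [qnjry,wtpyr] add [wwczn,pige] -> 11 lines: qih ofz wwczn pige ima ehtv rxmk jlib usyas nrrg dfmhx
Hunk 4: at line 6 remove [rxmk,jlib,usyas] add [haau,jzwy,bebtb] -> 11 lines: qih ofz wwczn pige ima ehtv haau jzwy bebtb nrrg dfmhx
Hunk 5: at line 5 remove [haau,jzwy,bebtb] add [eadwe,kemao,gmxm] -> 11 lines: qih ofz wwczn pige ima ehtv eadwe kemao gmxm nrrg dfmhx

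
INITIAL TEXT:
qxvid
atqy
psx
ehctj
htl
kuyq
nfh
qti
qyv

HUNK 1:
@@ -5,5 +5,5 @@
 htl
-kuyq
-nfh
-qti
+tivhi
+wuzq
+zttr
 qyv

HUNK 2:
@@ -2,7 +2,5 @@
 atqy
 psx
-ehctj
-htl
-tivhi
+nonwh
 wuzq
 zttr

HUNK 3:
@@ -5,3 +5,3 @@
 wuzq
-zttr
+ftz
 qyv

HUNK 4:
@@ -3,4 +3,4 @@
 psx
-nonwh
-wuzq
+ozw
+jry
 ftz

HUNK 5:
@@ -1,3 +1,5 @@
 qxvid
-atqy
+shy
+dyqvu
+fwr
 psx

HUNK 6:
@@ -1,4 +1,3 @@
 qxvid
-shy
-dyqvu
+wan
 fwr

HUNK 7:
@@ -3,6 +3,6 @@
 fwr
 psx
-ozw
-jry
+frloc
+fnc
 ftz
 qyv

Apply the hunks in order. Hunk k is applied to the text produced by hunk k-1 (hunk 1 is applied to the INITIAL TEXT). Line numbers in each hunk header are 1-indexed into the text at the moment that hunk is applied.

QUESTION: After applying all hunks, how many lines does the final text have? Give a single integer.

Hunk 1: at line 5 remove [kuyq,nfh,qti] add [tivhi,wuzq,zttr] -> 9 lines: qxvid atqy psx ehctj htl tivhi wuzq zttr qyv
Hunk 2: at line 2 remove [ehctj,htl,tivhi] add [nonwh] -> 7 lines: qxvid atqy psx nonwh wuzq zttr qyv
Hunk 3: at line 5 remove [zttr] add [ftz] -> 7 lines: qxvid atqy psx nonwh wuzq ftz qyv
Hunk 4: at line 3 remove [nonwh,wuzq] add [ozw,jry] -> 7 lines: qxvid atqy psx ozw jry ftz qyv
Hunk 5: at line 1 remove [atqy] add [shy,dyqvu,fwr] -> 9 lines: qxvid shy dyqvu fwr psx ozw jry ftz qyv
Hunk 6: at line 1 remove [shy,dyqvu] add [wan] -> 8 lines: qxvid wan fwr psx ozw jry ftz qyv
Hunk 7: at line 3 remove [ozw,jry] add [frloc,fnc] -> 8 lines: qxvid wan fwr psx frloc fnc ftz qyv
Final line count: 8

Answer: 8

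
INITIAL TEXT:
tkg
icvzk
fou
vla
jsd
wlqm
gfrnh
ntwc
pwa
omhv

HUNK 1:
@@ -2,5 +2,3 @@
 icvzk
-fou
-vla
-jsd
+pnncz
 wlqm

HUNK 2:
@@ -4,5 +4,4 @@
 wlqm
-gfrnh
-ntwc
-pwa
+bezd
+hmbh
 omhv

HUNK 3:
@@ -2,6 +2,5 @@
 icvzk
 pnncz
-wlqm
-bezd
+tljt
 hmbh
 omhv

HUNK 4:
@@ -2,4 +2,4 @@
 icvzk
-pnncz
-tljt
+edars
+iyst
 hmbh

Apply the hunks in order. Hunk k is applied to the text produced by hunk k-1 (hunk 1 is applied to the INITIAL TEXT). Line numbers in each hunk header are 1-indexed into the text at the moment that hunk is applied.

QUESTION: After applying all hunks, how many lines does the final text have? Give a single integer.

Answer: 6

Derivation:
Hunk 1: at line 2 remove [fou,vla,jsd] add [pnncz] -> 8 lines: tkg icvzk pnncz wlqm gfrnh ntwc pwa omhv
Hunk 2: at line 4 remove [gfrnh,ntwc,pwa] add [bezd,hmbh] -> 7 lines: tkg icvzk pnncz wlqm bezd hmbh omhv
Hunk 3: at line 2 remove [wlqm,bezd] add [tljt] -> 6 lines: tkg icvzk pnncz tljt hmbh omhv
Hunk 4: at line 2 remove [pnncz,tljt] add [edars,iyst] -> 6 lines: tkg icvzk edars iyst hmbh omhv
Final line count: 6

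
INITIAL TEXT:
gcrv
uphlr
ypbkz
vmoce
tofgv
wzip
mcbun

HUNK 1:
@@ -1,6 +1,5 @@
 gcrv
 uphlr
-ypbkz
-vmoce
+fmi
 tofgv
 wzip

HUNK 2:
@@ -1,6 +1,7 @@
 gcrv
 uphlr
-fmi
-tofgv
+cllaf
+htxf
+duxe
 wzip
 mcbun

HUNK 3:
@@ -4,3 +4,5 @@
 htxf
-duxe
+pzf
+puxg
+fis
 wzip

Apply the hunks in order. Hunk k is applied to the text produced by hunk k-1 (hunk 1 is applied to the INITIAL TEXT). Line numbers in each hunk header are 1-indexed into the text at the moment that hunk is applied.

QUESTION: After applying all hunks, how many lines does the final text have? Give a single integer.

Hunk 1: at line 1 remove [ypbkz,vmoce] add [fmi] -> 6 lines: gcrv uphlr fmi tofgv wzip mcbun
Hunk 2: at line 1 remove [fmi,tofgv] add [cllaf,htxf,duxe] -> 7 lines: gcrv uphlr cllaf htxf duxe wzip mcbun
Hunk 3: at line 4 remove [duxe] add [pzf,puxg,fis] -> 9 lines: gcrv uphlr cllaf htxf pzf puxg fis wzip mcbun
Final line count: 9

Answer: 9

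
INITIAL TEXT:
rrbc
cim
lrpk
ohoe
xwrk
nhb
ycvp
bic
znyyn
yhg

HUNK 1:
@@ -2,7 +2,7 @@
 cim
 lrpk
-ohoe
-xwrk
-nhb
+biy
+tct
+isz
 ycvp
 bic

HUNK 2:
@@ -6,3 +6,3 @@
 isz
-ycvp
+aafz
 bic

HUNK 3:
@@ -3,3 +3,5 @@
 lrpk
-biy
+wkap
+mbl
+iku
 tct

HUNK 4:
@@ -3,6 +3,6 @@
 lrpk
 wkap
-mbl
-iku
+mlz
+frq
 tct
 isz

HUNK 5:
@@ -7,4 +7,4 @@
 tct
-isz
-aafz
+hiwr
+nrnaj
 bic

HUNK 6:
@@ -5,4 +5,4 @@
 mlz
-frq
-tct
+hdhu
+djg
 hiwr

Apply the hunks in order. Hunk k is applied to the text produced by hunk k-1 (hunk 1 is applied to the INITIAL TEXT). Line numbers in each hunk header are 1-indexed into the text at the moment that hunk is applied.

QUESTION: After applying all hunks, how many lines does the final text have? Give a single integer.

Hunk 1: at line 2 remove [ohoe,xwrk,nhb] add [biy,tct,isz] -> 10 lines: rrbc cim lrpk biy tct isz ycvp bic znyyn yhg
Hunk 2: at line 6 remove [ycvp] add [aafz] -> 10 lines: rrbc cim lrpk biy tct isz aafz bic znyyn yhg
Hunk 3: at line 3 remove [biy] add [wkap,mbl,iku] -> 12 lines: rrbc cim lrpk wkap mbl iku tct isz aafz bic znyyn yhg
Hunk 4: at line 3 remove [mbl,iku] add [mlz,frq] -> 12 lines: rrbc cim lrpk wkap mlz frq tct isz aafz bic znyyn yhg
Hunk 5: at line 7 remove [isz,aafz] add [hiwr,nrnaj] -> 12 lines: rrbc cim lrpk wkap mlz frq tct hiwr nrnaj bic znyyn yhg
Hunk 6: at line 5 remove [frq,tct] add [hdhu,djg] -> 12 lines: rrbc cim lrpk wkap mlz hdhu djg hiwr nrnaj bic znyyn yhg
Final line count: 12

Answer: 12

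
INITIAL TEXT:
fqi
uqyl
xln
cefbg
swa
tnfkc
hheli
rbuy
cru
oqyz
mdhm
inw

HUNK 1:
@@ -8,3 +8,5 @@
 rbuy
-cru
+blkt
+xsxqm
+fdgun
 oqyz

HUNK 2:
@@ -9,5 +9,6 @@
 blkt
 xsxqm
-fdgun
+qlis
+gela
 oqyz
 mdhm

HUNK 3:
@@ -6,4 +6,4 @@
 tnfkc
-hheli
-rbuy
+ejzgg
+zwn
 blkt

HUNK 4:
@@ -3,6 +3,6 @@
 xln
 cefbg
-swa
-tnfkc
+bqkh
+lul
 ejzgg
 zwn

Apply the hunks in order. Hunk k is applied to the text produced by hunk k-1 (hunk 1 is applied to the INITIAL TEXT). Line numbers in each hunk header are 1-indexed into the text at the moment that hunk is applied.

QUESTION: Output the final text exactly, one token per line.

Hunk 1: at line 8 remove [cru] add [blkt,xsxqm,fdgun] -> 14 lines: fqi uqyl xln cefbg swa tnfkc hheli rbuy blkt xsxqm fdgun oqyz mdhm inw
Hunk 2: at line 9 remove [fdgun] add [qlis,gela] -> 15 lines: fqi uqyl xln cefbg swa tnfkc hheli rbuy blkt xsxqm qlis gela oqyz mdhm inw
Hunk 3: at line 6 remove [hheli,rbuy] add [ejzgg,zwn] -> 15 lines: fqi uqyl xln cefbg swa tnfkc ejzgg zwn blkt xsxqm qlis gela oqyz mdhm inw
Hunk 4: at line 3 remove [swa,tnfkc] add [bqkh,lul] -> 15 lines: fqi uqyl xln cefbg bqkh lul ejzgg zwn blkt xsxqm qlis gela oqyz mdhm inw

Answer: fqi
uqyl
xln
cefbg
bqkh
lul
ejzgg
zwn
blkt
xsxqm
qlis
gela
oqyz
mdhm
inw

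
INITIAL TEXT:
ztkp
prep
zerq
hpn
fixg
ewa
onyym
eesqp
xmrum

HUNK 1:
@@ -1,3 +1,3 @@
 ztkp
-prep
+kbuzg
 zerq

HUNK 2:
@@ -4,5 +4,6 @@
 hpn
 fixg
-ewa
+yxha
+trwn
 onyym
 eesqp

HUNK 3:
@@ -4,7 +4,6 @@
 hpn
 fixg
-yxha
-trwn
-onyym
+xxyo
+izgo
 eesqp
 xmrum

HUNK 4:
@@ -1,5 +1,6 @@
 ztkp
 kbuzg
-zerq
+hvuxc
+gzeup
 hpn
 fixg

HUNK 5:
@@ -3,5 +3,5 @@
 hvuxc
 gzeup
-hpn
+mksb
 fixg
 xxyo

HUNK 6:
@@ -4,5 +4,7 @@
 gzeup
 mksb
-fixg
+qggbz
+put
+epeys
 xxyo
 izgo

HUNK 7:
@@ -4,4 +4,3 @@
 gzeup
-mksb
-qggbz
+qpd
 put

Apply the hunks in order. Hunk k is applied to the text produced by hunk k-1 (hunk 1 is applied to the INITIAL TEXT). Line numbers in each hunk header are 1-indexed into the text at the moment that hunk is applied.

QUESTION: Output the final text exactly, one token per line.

Answer: ztkp
kbuzg
hvuxc
gzeup
qpd
put
epeys
xxyo
izgo
eesqp
xmrum

Derivation:
Hunk 1: at line 1 remove [prep] add [kbuzg] -> 9 lines: ztkp kbuzg zerq hpn fixg ewa onyym eesqp xmrum
Hunk 2: at line 4 remove [ewa] add [yxha,trwn] -> 10 lines: ztkp kbuzg zerq hpn fixg yxha trwn onyym eesqp xmrum
Hunk 3: at line 4 remove [yxha,trwn,onyym] add [xxyo,izgo] -> 9 lines: ztkp kbuzg zerq hpn fixg xxyo izgo eesqp xmrum
Hunk 4: at line 1 remove [zerq] add [hvuxc,gzeup] -> 10 lines: ztkp kbuzg hvuxc gzeup hpn fixg xxyo izgo eesqp xmrum
Hunk 5: at line 3 remove [hpn] add [mksb] -> 10 lines: ztkp kbuzg hvuxc gzeup mksb fixg xxyo izgo eesqp xmrum
Hunk 6: at line 4 remove [fixg] add [qggbz,put,epeys] -> 12 lines: ztkp kbuzg hvuxc gzeup mksb qggbz put epeys xxyo izgo eesqp xmrum
Hunk 7: at line 4 remove [mksb,qggbz] add [qpd] -> 11 lines: ztkp kbuzg hvuxc gzeup qpd put epeys xxyo izgo eesqp xmrum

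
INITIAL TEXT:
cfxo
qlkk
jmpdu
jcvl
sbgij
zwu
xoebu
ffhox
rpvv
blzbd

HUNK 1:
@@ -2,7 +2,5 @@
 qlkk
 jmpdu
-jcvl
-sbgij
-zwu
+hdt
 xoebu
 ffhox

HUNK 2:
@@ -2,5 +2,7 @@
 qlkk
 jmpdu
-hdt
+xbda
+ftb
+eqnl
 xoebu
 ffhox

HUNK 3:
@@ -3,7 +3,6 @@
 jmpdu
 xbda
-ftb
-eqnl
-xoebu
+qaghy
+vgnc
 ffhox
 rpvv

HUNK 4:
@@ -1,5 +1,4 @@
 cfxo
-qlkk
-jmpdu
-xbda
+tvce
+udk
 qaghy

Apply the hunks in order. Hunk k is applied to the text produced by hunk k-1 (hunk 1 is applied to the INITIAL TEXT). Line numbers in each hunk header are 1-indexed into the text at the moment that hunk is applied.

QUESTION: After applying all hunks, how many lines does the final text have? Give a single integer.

Hunk 1: at line 2 remove [jcvl,sbgij,zwu] add [hdt] -> 8 lines: cfxo qlkk jmpdu hdt xoebu ffhox rpvv blzbd
Hunk 2: at line 2 remove [hdt] add [xbda,ftb,eqnl] -> 10 lines: cfxo qlkk jmpdu xbda ftb eqnl xoebu ffhox rpvv blzbd
Hunk 3: at line 3 remove [ftb,eqnl,xoebu] add [qaghy,vgnc] -> 9 lines: cfxo qlkk jmpdu xbda qaghy vgnc ffhox rpvv blzbd
Hunk 4: at line 1 remove [qlkk,jmpdu,xbda] add [tvce,udk] -> 8 lines: cfxo tvce udk qaghy vgnc ffhox rpvv blzbd
Final line count: 8

Answer: 8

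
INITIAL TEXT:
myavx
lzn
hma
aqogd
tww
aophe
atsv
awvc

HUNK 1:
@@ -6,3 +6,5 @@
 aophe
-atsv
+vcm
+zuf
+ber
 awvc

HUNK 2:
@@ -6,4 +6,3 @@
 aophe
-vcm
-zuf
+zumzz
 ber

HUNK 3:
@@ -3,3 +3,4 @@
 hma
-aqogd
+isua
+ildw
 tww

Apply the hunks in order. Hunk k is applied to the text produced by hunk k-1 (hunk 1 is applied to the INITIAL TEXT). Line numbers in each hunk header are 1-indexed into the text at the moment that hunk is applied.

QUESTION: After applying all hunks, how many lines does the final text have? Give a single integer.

Hunk 1: at line 6 remove [atsv] add [vcm,zuf,ber] -> 10 lines: myavx lzn hma aqogd tww aophe vcm zuf ber awvc
Hunk 2: at line 6 remove [vcm,zuf] add [zumzz] -> 9 lines: myavx lzn hma aqogd tww aophe zumzz ber awvc
Hunk 3: at line 3 remove [aqogd] add [isua,ildw] -> 10 lines: myavx lzn hma isua ildw tww aophe zumzz ber awvc
Final line count: 10

Answer: 10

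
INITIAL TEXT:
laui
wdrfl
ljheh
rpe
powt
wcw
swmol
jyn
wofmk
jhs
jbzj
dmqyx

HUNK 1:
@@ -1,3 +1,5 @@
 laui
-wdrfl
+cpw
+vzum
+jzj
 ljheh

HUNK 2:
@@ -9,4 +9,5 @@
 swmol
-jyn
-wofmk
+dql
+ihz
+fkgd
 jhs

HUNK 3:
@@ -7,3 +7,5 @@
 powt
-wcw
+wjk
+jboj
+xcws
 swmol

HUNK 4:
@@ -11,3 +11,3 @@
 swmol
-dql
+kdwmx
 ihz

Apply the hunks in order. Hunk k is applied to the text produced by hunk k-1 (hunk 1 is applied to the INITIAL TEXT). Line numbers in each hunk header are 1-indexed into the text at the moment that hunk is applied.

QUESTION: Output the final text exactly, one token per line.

Answer: laui
cpw
vzum
jzj
ljheh
rpe
powt
wjk
jboj
xcws
swmol
kdwmx
ihz
fkgd
jhs
jbzj
dmqyx

Derivation:
Hunk 1: at line 1 remove [wdrfl] add [cpw,vzum,jzj] -> 14 lines: laui cpw vzum jzj ljheh rpe powt wcw swmol jyn wofmk jhs jbzj dmqyx
Hunk 2: at line 9 remove [jyn,wofmk] add [dql,ihz,fkgd] -> 15 lines: laui cpw vzum jzj ljheh rpe powt wcw swmol dql ihz fkgd jhs jbzj dmqyx
Hunk 3: at line 7 remove [wcw] add [wjk,jboj,xcws] -> 17 lines: laui cpw vzum jzj ljheh rpe powt wjk jboj xcws swmol dql ihz fkgd jhs jbzj dmqyx
Hunk 4: at line 11 remove [dql] add [kdwmx] -> 17 lines: laui cpw vzum jzj ljheh rpe powt wjk jboj xcws swmol kdwmx ihz fkgd jhs jbzj dmqyx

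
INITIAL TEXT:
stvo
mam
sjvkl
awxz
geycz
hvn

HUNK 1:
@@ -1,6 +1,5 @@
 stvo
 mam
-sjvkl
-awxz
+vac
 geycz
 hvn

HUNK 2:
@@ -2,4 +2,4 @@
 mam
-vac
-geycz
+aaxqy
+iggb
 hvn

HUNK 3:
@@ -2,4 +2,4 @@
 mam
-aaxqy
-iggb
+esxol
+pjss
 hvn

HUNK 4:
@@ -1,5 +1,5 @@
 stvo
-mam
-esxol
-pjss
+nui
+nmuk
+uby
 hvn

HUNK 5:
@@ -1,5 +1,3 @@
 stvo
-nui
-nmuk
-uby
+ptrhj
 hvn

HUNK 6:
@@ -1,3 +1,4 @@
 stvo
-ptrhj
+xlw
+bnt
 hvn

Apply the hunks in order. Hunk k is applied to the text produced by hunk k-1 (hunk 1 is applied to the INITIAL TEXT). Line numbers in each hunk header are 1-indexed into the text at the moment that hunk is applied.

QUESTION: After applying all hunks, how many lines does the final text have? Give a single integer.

Answer: 4

Derivation:
Hunk 1: at line 1 remove [sjvkl,awxz] add [vac] -> 5 lines: stvo mam vac geycz hvn
Hunk 2: at line 2 remove [vac,geycz] add [aaxqy,iggb] -> 5 lines: stvo mam aaxqy iggb hvn
Hunk 3: at line 2 remove [aaxqy,iggb] add [esxol,pjss] -> 5 lines: stvo mam esxol pjss hvn
Hunk 4: at line 1 remove [mam,esxol,pjss] add [nui,nmuk,uby] -> 5 lines: stvo nui nmuk uby hvn
Hunk 5: at line 1 remove [nui,nmuk,uby] add [ptrhj] -> 3 lines: stvo ptrhj hvn
Hunk 6: at line 1 remove [ptrhj] add [xlw,bnt] -> 4 lines: stvo xlw bnt hvn
Final line count: 4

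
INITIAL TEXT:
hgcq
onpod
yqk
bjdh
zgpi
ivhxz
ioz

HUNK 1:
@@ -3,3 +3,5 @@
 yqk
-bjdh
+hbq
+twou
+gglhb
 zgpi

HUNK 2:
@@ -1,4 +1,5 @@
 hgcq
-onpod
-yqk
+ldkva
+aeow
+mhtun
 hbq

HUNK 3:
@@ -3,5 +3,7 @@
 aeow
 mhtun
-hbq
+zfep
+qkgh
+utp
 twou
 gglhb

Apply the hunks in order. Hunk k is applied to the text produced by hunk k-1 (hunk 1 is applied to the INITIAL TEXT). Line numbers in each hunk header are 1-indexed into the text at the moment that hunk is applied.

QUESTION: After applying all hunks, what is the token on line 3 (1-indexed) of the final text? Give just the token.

Answer: aeow

Derivation:
Hunk 1: at line 3 remove [bjdh] add [hbq,twou,gglhb] -> 9 lines: hgcq onpod yqk hbq twou gglhb zgpi ivhxz ioz
Hunk 2: at line 1 remove [onpod,yqk] add [ldkva,aeow,mhtun] -> 10 lines: hgcq ldkva aeow mhtun hbq twou gglhb zgpi ivhxz ioz
Hunk 3: at line 3 remove [hbq] add [zfep,qkgh,utp] -> 12 lines: hgcq ldkva aeow mhtun zfep qkgh utp twou gglhb zgpi ivhxz ioz
Final line 3: aeow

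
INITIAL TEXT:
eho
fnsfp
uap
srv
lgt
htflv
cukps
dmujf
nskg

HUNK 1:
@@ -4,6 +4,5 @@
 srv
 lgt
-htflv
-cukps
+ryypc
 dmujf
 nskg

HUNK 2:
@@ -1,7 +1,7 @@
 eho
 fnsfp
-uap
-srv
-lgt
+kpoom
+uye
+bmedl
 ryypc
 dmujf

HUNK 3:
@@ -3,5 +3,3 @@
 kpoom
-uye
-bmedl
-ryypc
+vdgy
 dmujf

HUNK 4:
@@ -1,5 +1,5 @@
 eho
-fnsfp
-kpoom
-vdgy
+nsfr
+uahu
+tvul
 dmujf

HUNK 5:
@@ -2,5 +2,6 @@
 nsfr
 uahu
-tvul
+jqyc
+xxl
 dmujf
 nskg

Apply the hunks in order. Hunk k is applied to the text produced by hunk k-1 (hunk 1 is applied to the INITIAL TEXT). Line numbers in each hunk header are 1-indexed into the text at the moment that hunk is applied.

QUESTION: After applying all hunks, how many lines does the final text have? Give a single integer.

Hunk 1: at line 4 remove [htflv,cukps] add [ryypc] -> 8 lines: eho fnsfp uap srv lgt ryypc dmujf nskg
Hunk 2: at line 1 remove [uap,srv,lgt] add [kpoom,uye,bmedl] -> 8 lines: eho fnsfp kpoom uye bmedl ryypc dmujf nskg
Hunk 3: at line 3 remove [uye,bmedl,ryypc] add [vdgy] -> 6 lines: eho fnsfp kpoom vdgy dmujf nskg
Hunk 4: at line 1 remove [fnsfp,kpoom,vdgy] add [nsfr,uahu,tvul] -> 6 lines: eho nsfr uahu tvul dmujf nskg
Hunk 5: at line 2 remove [tvul] add [jqyc,xxl] -> 7 lines: eho nsfr uahu jqyc xxl dmujf nskg
Final line count: 7

Answer: 7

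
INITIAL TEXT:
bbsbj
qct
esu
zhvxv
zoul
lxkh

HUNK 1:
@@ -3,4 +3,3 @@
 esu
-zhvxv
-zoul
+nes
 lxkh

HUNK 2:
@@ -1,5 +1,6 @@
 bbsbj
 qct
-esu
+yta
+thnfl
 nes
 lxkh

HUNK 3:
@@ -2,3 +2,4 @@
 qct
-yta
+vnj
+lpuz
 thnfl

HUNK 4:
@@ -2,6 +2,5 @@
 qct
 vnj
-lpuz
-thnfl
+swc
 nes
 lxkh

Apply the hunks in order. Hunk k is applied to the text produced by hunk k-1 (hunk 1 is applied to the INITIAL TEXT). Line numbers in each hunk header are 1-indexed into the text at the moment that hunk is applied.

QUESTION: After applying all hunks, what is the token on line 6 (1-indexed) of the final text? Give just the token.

Answer: lxkh

Derivation:
Hunk 1: at line 3 remove [zhvxv,zoul] add [nes] -> 5 lines: bbsbj qct esu nes lxkh
Hunk 2: at line 1 remove [esu] add [yta,thnfl] -> 6 lines: bbsbj qct yta thnfl nes lxkh
Hunk 3: at line 2 remove [yta] add [vnj,lpuz] -> 7 lines: bbsbj qct vnj lpuz thnfl nes lxkh
Hunk 4: at line 2 remove [lpuz,thnfl] add [swc] -> 6 lines: bbsbj qct vnj swc nes lxkh
Final line 6: lxkh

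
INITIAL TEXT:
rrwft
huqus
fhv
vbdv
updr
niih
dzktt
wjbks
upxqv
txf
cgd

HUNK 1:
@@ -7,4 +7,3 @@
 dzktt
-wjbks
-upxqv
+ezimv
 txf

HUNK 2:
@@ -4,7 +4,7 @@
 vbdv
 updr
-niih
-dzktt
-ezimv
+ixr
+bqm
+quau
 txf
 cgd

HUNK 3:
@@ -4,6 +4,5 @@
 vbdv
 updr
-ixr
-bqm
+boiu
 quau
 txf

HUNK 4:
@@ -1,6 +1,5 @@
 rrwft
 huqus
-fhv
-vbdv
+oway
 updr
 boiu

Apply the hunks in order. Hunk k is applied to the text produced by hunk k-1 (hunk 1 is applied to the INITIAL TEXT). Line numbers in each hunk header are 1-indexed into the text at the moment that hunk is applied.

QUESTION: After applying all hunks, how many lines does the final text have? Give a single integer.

Answer: 8

Derivation:
Hunk 1: at line 7 remove [wjbks,upxqv] add [ezimv] -> 10 lines: rrwft huqus fhv vbdv updr niih dzktt ezimv txf cgd
Hunk 2: at line 4 remove [niih,dzktt,ezimv] add [ixr,bqm,quau] -> 10 lines: rrwft huqus fhv vbdv updr ixr bqm quau txf cgd
Hunk 3: at line 4 remove [ixr,bqm] add [boiu] -> 9 lines: rrwft huqus fhv vbdv updr boiu quau txf cgd
Hunk 4: at line 1 remove [fhv,vbdv] add [oway] -> 8 lines: rrwft huqus oway updr boiu quau txf cgd
Final line count: 8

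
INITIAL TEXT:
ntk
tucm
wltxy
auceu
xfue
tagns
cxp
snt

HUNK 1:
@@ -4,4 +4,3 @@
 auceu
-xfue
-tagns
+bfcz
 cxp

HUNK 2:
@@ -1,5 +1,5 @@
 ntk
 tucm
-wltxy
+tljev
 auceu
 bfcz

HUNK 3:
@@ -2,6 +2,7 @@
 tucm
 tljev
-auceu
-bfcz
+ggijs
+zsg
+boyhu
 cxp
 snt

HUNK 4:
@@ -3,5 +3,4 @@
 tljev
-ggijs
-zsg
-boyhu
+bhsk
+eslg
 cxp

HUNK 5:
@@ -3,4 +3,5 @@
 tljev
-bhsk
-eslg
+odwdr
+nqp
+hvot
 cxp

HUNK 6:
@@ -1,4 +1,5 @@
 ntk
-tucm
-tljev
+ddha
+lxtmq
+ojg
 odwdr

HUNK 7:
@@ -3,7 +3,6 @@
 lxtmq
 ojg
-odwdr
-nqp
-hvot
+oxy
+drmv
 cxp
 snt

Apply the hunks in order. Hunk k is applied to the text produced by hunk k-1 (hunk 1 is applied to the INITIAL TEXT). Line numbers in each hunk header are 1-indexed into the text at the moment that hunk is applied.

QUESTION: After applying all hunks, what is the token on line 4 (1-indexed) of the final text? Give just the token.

Hunk 1: at line 4 remove [xfue,tagns] add [bfcz] -> 7 lines: ntk tucm wltxy auceu bfcz cxp snt
Hunk 2: at line 1 remove [wltxy] add [tljev] -> 7 lines: ntk tucm tljev auceu bfcz cxp snt
Hunk 3: at line 2 remove [auceu,bfcz] add [ggijs,zsg,boyhu] -> 8 lines: ntk tucm tljev ggijs zsg boyhu cxp snt
Hunk 4: at line 3 remove [ggijs,zsg,boyhu] add [bhsk,eslg] -> 7 lines: ntk tucm tljev bhsk eslg cxp snt
Hunk 5: at line 3 remove [bhsk,eslg] add [odwdr,nqp,hvot] -> 8 lines: ntk tucm tljev odwdr nqp hvot cxp snt
Hunk 6: at line 1 remove [tucm,tljev] add [ddha,lxtmq,ojg] -> 9 lines: ntk ddha lxtmq ojg odwdr nqp hvot cxp snt
Hunk 7: at line 3 remove [odwdr,nqp,hvot] add [oxy,drmv] -> 8 lines: ntk ddha lxtmq ojg oxy drmv cxp snt
Final line 4: ojg

Answer: ojg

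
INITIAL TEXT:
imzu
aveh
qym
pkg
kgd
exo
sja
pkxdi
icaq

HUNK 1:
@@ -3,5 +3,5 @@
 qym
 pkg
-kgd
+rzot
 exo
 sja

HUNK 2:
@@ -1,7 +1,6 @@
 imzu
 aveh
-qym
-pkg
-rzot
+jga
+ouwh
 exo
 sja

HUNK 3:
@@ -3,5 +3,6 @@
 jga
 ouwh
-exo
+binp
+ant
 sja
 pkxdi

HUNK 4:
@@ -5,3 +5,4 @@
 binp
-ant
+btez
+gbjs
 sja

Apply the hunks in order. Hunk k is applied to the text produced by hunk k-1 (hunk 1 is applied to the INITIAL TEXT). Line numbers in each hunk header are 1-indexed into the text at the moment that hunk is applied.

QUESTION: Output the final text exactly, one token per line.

Answer: imzu
aveh
jga
ouwh
binp
btez
gbjs
sja
pkxdi
icaq

Derivation:
Hunk 1: at line 3 remove [kgd] add [rzot] -> 9 lines: imzu aveh qym pkg rzot exo sja pkxdi icaq
Hunk 2: at line 1 remove [qym,pkg,rzot] add [jga,ouwh] -> 8 lines: imzu aveh jga ouwh exo sja pkxdi icaq
Hunk 3: at line 3 remove [exo] add [binp,ant] -> 9 lines: imzu aveh jga ouwh binp ant sja pkxdi icaq
Hunk 4: at line 5 remove [ant] add [btez,gbjs] -> 10 lines: imzu aveh jga ouwh binp btez gbjs sja pkxdi icaq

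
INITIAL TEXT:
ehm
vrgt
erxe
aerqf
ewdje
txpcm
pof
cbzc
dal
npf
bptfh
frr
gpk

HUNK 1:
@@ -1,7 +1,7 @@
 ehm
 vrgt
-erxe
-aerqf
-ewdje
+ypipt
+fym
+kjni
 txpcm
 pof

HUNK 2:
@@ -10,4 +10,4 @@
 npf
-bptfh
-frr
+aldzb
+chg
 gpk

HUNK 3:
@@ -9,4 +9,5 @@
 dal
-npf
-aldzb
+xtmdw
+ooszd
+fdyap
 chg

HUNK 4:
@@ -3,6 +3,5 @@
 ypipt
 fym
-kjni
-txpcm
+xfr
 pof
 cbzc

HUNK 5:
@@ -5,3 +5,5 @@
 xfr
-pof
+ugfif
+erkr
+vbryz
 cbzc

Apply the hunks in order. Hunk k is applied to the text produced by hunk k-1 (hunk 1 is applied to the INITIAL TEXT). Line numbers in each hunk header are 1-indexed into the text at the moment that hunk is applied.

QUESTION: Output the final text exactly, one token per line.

Answer: ehm
vrgt
ypipt
fym
xfr
ugfif
erkr
vbryz
cbzc
dal
xtmdw
ooszd
fdyap
chg
gpk

Derivation:
Hunk 1: at line 1 remove [erxe,aerqf,ewdje] add [ypipt,fym,kjni] -> 13 lines: ehm vrgt ypipt fym kjni txpcm pof cbzc dal npf bptfh frr gpk
Hunk 2: at line 10 remove [bptfh,frr] add [aldzb,chg] -> 13 lines: ehm vrgt ypipt fym kjni txpcm pof cbzc dal npf aldzb chg gpk
Hunk 3: at line 9 remove [npf,aldzb] add [xtmdw,ooszd,fdyap] -> 14 lines: ehm vrgt ypipt fym kjni txpcm pof cbzc dal xtmdw ooszd fdyap chg gpk
Hunk 4: at line 3 remove [kjni,txpcm] add [xfr] -> 13 lines: ehm vrgt ypipt fym xfr pof cbzc dal xtmdw ooszd fdyap chg gpk
Hunk 5: at line 5 remove [pof] add [ugfif,erkr,vbryz] -> 15 lines: ehm vrgt ypipt fym xfr ugfif erkr vbryz cbzc dal xtmdw ooszd fdyap chg gpk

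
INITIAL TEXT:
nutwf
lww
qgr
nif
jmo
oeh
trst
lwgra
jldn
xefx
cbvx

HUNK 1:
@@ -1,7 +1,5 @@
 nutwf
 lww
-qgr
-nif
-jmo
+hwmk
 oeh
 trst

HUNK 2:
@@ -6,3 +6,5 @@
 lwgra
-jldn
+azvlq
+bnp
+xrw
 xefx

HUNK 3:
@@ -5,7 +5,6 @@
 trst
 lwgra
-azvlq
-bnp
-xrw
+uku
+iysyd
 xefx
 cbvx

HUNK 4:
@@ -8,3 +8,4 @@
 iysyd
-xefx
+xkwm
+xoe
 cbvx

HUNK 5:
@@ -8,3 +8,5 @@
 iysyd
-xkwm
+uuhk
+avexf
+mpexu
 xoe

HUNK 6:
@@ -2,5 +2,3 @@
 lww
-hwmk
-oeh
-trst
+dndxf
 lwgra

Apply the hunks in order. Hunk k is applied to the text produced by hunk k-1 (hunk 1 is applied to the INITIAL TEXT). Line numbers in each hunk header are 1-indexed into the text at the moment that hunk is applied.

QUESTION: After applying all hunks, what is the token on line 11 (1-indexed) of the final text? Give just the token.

Hunk 1: at line 1 remove [qgr,nif,jmo] add [hwmk] -> 9 lines: nutwf lww hwmk oeh trst lwgra jldn xefx cbvx
Hunk 2: at line 6 remove [jldn] add [azvlq,bnp,xrw] -> 11 lines: nutwf lww hwmk oeh trst lwgra azvlq bnp xrw xefx cbvx
Hunk 3: at line 5 remove [azvlq,bnp,xrw] add [uku,iysyd] -> 10 lines: nutwf lww hwmk oeh trst lwgra uku iysyd xefx cbvx
Hunk 4: at line 8 remove [xefx] add [xkwm,xoe] -> 11 lines: nutwf lww hwmk oeh trst lwgra uku iysyd xkwm xoe cbvx
Hunk 5: at line 8 remove [xkwm] add [uuhk,avexf,mpexu] -> 13 lines: nutwf lww hwmk oeh trst lwgra uku iysyd uuhk avexf mpexu xoe cbvx
Hunk 6: at line 2 remove [hwmk,oeh,trst] add [dndxf] -> 11 lines: nutwf lww dndxf lwgra uku iysyd uuhk avexf mpexu xoe cbvx
Final line 11: cbvx

Answer: cbvx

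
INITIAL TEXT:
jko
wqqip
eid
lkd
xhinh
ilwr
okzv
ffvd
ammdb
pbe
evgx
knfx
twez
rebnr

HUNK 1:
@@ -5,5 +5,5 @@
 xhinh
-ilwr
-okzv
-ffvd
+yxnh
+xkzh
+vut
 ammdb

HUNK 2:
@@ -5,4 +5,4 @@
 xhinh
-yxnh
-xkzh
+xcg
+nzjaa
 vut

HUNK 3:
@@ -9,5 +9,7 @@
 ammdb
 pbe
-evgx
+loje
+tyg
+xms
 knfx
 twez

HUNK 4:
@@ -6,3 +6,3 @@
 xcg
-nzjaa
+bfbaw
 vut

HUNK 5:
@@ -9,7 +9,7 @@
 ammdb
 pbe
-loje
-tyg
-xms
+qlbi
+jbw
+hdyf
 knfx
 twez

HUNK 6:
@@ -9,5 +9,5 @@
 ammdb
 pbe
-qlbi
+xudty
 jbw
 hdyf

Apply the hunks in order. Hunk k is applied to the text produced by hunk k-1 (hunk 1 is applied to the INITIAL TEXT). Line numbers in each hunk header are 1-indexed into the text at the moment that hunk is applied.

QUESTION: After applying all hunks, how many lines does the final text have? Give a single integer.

Hunk 1: at line 5 remove [ilwr,okzv,ffvd] add [yxnh,xkzh,vut] -> 14 lines: jko wqqip eid lkd xhinh yxnh xkzh vut ammdb pbe evgx knfx twez rebnr
Hunk 2: at line 5 remove [yxnh,xkzh] add [xcg,nzjaa] -> 14 lines: jko wqqip eid lkd xhinh xcg nzjaa vut ammdb pbe evgx knfx twez rebnr
Hunk 3: at line 9 remove [evgx] add [loje,tyg,xms] -> 16 lines: jko wqqip eid lkd xhinh xcg nzjaa vut ammdb pbe loje tyg xms knfx twez rebnr
Hunk 4: at line 6 remove [nzjaa] add [bfbaw] -> 16 lines: jko wqqip eid lkd xhinh xcg bfbaw vut ammdb pbe loje tyg xms knfx twez rebnr
Hunk 5: at line 9 remove [loje,tyg,xms] add [qlbi,jbw,hdyf] -> 16 lines: jko wqqip eid lkd xhinh xcg bfbaw vut ammdb pbe qlbi jbw hdyf knfx twez rebnr
Hunk 6: at line 9 remove [qlbi] add [xudty] -> 16 lines: jko wqqip eid lkd xhinh xcg bfbaw vut ammdb pbe xudty jbw hdyf knfx twez rebnr
Final line count: 16

Answer: 16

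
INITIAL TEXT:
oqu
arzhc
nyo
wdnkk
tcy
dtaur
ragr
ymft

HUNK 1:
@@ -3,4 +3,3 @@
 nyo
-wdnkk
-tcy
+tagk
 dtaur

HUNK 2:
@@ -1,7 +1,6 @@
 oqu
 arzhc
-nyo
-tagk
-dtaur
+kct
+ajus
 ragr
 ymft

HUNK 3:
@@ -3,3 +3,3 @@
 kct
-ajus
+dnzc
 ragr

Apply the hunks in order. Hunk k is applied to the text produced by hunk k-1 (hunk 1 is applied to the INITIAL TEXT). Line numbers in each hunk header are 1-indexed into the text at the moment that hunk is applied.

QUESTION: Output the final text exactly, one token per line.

Hunk 1: at line 3 remove [wdnkk,tcy] add [tagk] -> 7 lines: oqu arzhc nyo tagk dtaur ragr ymft
Hunk 2: at line 1 remove [nyo,tagk,dtaur] add [kct,ajus] -> 6 lines: oqu arzhc kct ajus ragr ymft
Hunk 3: at line 3 remove [ajus] add [dnzc] -> 6 lines: oqu arzhc kct dnzc ragr ymft

Answer: oqu
arzhc
kct
dnzc
ragr
ymft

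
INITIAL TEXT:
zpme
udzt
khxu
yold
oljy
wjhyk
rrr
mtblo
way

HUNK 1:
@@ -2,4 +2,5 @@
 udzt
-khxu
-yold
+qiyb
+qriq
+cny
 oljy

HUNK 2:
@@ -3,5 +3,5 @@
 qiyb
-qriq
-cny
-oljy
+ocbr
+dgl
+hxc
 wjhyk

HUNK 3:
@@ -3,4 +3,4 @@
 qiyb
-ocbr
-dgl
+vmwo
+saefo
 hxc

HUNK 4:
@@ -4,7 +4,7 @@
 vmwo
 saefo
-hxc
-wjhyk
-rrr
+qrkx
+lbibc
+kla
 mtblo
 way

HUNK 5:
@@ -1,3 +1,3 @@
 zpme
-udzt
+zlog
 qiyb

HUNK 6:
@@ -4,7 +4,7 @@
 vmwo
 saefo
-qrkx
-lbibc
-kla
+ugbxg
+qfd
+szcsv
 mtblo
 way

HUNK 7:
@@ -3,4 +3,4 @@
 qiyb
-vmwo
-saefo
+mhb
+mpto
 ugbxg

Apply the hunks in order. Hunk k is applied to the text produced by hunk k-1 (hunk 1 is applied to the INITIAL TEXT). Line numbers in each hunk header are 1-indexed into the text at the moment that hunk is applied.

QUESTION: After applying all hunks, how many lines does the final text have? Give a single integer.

Hunk 1: at line 2 remove [khxu,yold] add [qiyb,qriq,cny] -> 10 lines: zpme udzt qiyb qriq cny oljy wjhyk rrr mtblo way
Hunk 2: at line 3 remove [qriq,cny,oljy] add [ocbr,dgl,hxc] -> 10 lines: zpme udzt qiyb ocbr dgl hxc wjhyk rrr mtblo way
Hunk 3: at line 3 remove [ocbr,dgl] add [vmwo,saefo] -> 10 lines: zpme udzt qiyb vmwo saefo hxc wjhyk rrr mtblo way
Hunk 4: at line 4 remove [hxc,wjhyk,rrr] add [qrkx,lbibc,kla] -> 10 lines: zpme udzt qiyb vmwo saefo qrkx lbibc kla mtblo way
Hunk 5: at line 1 remove [udzt] add [zlog] -> 10 lines: zpme zlog qiyb vmwo saefo qrkx lbibc kla mtblo way
Hunk 6: at line 4 remove [qrkx,lbibc,kla] add [ugbxg,qfd,szcsv] -> 10 lines: zpme zlog qiyb vmwo saefo ugbxg qfd szcsv mtblo way
Hunk 7: at line 3 remove [vmwo,saefo] add [mhb,mpto] -> 10 lines: zpme zlog qiyb mhb mpto ugbxg qfd szcsv mtblo way
Final line count: 10

Answer: 10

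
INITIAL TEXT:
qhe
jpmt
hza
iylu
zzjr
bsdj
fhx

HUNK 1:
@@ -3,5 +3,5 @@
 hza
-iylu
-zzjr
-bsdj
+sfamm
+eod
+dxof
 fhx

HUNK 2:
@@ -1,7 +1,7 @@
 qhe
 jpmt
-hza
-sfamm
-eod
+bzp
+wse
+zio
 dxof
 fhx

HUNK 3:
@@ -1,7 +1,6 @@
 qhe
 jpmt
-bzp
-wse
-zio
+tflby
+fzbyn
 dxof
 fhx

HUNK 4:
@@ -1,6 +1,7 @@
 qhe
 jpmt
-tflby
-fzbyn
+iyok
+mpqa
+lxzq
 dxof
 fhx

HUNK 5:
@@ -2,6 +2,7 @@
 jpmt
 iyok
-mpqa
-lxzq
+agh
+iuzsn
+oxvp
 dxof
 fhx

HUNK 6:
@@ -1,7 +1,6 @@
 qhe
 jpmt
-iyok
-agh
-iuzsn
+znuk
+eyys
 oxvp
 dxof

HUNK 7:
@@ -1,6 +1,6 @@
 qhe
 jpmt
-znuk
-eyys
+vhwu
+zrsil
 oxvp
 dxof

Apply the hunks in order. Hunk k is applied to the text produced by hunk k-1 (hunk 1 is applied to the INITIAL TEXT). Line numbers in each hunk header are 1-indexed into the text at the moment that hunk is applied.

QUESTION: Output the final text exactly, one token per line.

Hunk 1: at line 3 remove [iylu,zzjr,bsdj] add [sfamm,eod,dxof] -> 7 lines: qhe jpmt hza sfamm eod dxof fhx
Hunk 2: at line 1 remove [hza,sfamm,eod] add [bzp,wse,zio] -> 7 lines: qhe jpmt bzp wse zio dxof fhx
Hunk 3: at line 1 remove [bzp,wse,zio] add [tflby,fzbyn] -> 6 lines: qhe jpmt tflby fzbyn dxof fhx
Hunk 4: at line 1 remove [tflby,fzbyn] add [iyok,mpqa,lxzq] -> 7 lines: qhe jpmt iyok mpqa lxzq dxof fhx
Hunk 5: at line 2 remove [mpqa,lxzq] add [agh,iuzsn,oxvp] -> 8 lines: qhe jpmt iyok agh iuzsn oxvp dxof fhx
Hunk 6: at line 1 remove [iyok,agh,iuzsn] add [znuk,eyys] -> 7 lines: qhe jpmt znuk eyys oxvp dxof fhx
Hunk 7: at line 1 remove [znuk,eyys] add [vhwu,zrsil] -> 7 lines: qhe jpmt vhwu zrsil oxvp dxof fhx

Answer: qhe
jpmt
vhwu
zrsil
oxvp
dxof
fhx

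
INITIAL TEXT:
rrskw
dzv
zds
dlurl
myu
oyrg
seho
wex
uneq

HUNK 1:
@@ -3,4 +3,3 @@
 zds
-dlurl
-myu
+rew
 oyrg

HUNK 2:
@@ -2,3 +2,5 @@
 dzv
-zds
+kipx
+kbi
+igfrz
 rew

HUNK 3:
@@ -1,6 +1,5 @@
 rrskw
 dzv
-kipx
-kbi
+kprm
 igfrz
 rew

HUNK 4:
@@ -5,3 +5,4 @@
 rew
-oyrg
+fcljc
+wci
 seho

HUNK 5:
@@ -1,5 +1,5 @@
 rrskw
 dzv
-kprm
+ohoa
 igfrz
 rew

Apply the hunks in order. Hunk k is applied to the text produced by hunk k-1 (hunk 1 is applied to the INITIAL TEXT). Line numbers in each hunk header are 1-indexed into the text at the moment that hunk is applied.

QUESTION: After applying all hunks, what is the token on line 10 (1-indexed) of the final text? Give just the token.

Answer: uneq

Derivation:
Hunk 1: at line 3 remove [dlurl,myu] add [rew] -> 8 lines: rrskw dzv zds rew oyrg seho wex uneq
Hunk 2: at line 2 remove [zds] add [kipx,kbi,igfrz] -> 10 lines: rrskw dzv kipx kbi igfrz rew oyrg seho wex uneq
Hunk 3: at line 1 remove [kipx,kbi] add [kprm] -> 9 lines: rrskw dzv kprm igfrz rew oyrg seho wex uneq
Hunk 4: at line 5 remove [oyrg] add [fcljc,wci] -> 10 lines: rrskw dzv kprm igfrz rew fcljc wci seho wex uneq
Hunk 5: at line 1 remove [kprm] add [ohoa] -> 10 lines: rrskw dzv ohoa igfrz rew fcljc wci seho wex uneq
Final line 10: uneq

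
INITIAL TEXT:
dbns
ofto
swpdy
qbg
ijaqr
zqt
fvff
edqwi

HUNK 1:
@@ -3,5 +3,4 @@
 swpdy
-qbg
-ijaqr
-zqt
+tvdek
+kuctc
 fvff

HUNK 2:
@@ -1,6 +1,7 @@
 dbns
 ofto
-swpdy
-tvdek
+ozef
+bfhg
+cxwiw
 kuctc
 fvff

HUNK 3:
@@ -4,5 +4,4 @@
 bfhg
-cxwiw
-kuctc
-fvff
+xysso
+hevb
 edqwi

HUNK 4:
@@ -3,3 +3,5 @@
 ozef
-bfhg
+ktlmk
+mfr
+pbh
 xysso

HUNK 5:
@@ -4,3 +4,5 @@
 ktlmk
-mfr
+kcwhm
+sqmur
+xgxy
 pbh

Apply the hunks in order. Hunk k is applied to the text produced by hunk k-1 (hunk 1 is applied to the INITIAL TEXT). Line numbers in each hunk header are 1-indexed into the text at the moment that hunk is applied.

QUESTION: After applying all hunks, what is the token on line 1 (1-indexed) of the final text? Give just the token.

Hunk 1: at line 3 remove [qbg,ijaqr,zqt] add [tvdek,kuctc] -> 7 lines: dbns ofto swpdy tvdek kuctc fvff edqwi
Hunk 2: at line 1 remove [swpdy,tvdek] add [ozef,bfhg,cxwiw] -> 8 lines: dbns ofto ozef bfhg cxwiw kuctc fvff edqwi
Hunk 3: at line 4 remove [cxwiw,kuctc,fvff] add [xysso,hevb] -> 7 lines: dbns ofto ozef bfhg xysso hevb edqwi
Hunk 4: at line 3 remove [bfhg] add [ktlmk,mfr,pbh] -> 9 lines: dbns ofto ozef ktlmk mfr pbh xysso hevb edqwi
Hunk 5: at line 4 remove [mfr] add [kcwhm,sqmur,xgxy] -> 11 lines: dbns ofto ozef ktlmk kcwhm sqmur xgxy pbh xysso hevb edqwi
Final line 1: dbns

Answer: dbns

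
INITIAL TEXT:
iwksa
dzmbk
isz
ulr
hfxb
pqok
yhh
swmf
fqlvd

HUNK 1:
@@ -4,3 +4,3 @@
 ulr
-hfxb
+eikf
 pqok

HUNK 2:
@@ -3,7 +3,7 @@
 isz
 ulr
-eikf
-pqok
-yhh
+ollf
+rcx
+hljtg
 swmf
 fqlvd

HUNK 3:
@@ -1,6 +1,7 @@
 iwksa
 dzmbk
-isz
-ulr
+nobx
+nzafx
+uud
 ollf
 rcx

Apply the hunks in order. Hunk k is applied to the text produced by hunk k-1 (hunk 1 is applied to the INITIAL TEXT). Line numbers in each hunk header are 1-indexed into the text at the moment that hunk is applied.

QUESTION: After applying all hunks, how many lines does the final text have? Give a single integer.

Hunk 1: at line 4 remove [hfxb] add [eikf] -> 9 lines: iwksa dzmbk isz ulr eikf pqok yhh swmf fqlvd
Hunk 2: at line 3 remove [eikf,pqok,yhh] add [ollf,rcx,hljtg] -> 9 lines: iwksa dzmbk isz ulr ollf rcx hljtg swmf fqlvd
Hunk 3: at line 1 remove [isz,ulr] add [nobx,nzafx,uud] -> 10 lines: iwksa dzmbk nobx nzafx uud ollf rcx hljtg swmf fqlvd
Final line count: 10

Answer: 10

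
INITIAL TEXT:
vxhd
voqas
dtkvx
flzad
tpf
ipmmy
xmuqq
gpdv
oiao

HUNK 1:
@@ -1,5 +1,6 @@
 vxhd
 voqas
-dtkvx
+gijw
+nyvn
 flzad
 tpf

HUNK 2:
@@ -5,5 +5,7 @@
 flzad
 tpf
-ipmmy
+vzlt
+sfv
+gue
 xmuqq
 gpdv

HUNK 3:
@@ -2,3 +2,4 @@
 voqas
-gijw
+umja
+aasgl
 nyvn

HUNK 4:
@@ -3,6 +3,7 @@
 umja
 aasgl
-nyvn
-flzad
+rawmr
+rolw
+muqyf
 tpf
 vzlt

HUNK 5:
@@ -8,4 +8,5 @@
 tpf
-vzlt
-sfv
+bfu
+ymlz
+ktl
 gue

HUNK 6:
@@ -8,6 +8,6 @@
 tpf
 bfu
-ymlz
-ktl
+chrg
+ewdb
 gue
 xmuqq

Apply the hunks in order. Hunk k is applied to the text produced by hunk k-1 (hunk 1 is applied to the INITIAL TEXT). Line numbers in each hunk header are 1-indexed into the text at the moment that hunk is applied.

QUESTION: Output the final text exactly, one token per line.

Hunk 1: at line 1 remove [dtkvx] add [gijw,nyvn] -> 10 lines: vxhd voqas gijw nyvn flzad tpf ipmmy xmuqq gpdv oiao
Hunk 2: at line 5 remove [ipmmy] add [vzlt,sfv,gue] -> 12 lines: vxhd voqas gijw nyvn flzad tpf vzlt sfv gue xmuqq gpdv oiao
Hunk 3: at line 2 remove [gijw] add [umja,aasgl] -> 13 lines: vxhd voqas umja aasgl nyvn flzad tpf vzlt sfv gue xmuqq gpdv oiao
Hunk 4: at line 3 remove [nyvn,flzad] add [rawmr,rolw,muqyf] -> 14 lines: vxhd voqas umja aasgl rawmr rolw muqyf tpf vzlt sfv gue xmuqq gpdv oiao
Hunk 5: at line 8 remove [vzlt,sfv] add [bfu,ymlz,ktl] -> 15 lines: vxhd voqas umja aasgl rawmr rolw muqyf tpf bfu ymlz ktl gue xmuqq gpdv oiao
Hunk 6: at line 8 remove [ymlz,ktl] add [chrg,ewdb] -> 15 lines: vxhd voqas umja aasgl rawmr rolw muqyf tpf bfu chrg ewdb gue xmuqq gpdv oiao

Answer: vxhd
voqas
umja
aasgl
rawmr
rolw
muqyf
tpf
bfu
chrg
ewdb
gue
xmuqq
gpdv
oiao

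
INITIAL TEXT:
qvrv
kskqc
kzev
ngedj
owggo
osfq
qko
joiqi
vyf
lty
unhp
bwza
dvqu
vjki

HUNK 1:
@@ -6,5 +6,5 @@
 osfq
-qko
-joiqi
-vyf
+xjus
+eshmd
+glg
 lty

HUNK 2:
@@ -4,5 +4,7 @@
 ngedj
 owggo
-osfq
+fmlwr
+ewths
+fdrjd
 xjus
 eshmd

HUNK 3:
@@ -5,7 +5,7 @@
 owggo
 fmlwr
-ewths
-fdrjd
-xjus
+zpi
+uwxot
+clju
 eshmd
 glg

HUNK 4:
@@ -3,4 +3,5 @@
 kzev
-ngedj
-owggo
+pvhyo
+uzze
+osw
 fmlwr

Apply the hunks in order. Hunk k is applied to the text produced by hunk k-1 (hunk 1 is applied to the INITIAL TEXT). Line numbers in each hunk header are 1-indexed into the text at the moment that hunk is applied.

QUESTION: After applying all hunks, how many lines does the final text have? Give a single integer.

Answer: 17

Derivation:
Hunk 1: at line 6 remove [qko,joiqi,vyf] add [xjus,eshmd,glg] -> 14 lines: qvrv kskqc kzev ngedj owggo osfq xjus eshmd glg lty unhp bwza dvqu vjki
Hunk 2: at line 4 remove [osfq] add [fmlwr,ewths,fdrjd] -> 16 lines: qvrv kskqc kzev ngedj owggo fmlwr ewths fdrjd xjus eshmd glg lty unhp bwza dvqu vjki
Hunk 3: at line 5 remove [ewths,fdrjd,xjus] add [zpi,uwxot,clju] -> 16 lines: qvrv kskqc kzev ngedj owggo fmlwr zpi uwxot clju eshmd glg lty unhp bwza dvqu vjki
Hunk 4: at line 3 remove [ngedj,owggo] add [pvhyo,uzze,osw] -> 17 lines: qvrv kskqc kzev pvhyo uzze osw fmlwr zpi uwxot clju eshmd glg lty unhp bwza dvqu vjki
Final line count: 17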